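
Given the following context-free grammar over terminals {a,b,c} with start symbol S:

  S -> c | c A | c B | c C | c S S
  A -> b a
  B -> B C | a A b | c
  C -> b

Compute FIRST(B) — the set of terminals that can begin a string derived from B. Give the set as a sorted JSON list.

FIRST sets, iterate to fixpoint:
round 1:
  A via A→b a: +{b}
  B via B→a A b: +{a}
  B via B→c: +{c}
  C via C→b: +{b}
  S via S→c: +{c}
  FIRST[S]={c}  FIRST[A]={b}  FIRST[B]={a,c}  FIRST[C]={b}
round 2: — fixpoint
  FIRST[S]={c}  FIRST[A]={b}  FIRST[B]={a,c}  FIRST[C]={b}

FIRST(B) = ["a", "c"]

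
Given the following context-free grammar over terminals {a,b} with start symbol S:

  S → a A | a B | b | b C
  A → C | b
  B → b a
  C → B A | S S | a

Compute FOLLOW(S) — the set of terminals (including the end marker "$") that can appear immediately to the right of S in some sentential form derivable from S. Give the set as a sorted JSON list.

FIRST sets, iterate to fixpoint:
[1]
  A via A→b: +{b}
  B via B→b a: +{b}
  C via C→B A: +{b}
  C via C→a: +{a}
  S via S→a A: +{a}
  S via S→b: +{b}
  FIRST(S)={a,b}  FIRST(A)={b}  FIRST(B)={b}  FIRST(C)={a,b}
[2]
  A via A→C: +{a}
  FIRST(S)={a,b}  FIRST(A)={a,b}  FIRST(B)={b}  FIRST(C)={a,b}
[3] (no change)
  FIRST(S)={a,b}  FIRST(A)={a,b}  FIRST(B)={b}  FIRST(C)={a,b}

FOLLOW sets:
initialize: $ ∈ FOLLOW(S)
iter 1:
  C→B A: FOLLOW(B) ⊇ FIRST(A) = {a,b}; new: +{a,b}
  C→S S: FOLLOW(S) ⊇ FIRST(S) = {a,b}; new: +{a,b}
  S→a A: FOLLOW(A) ⊇ FOLLOW(S) ⊇ {$,a,b}; new: +{$,a,b}
  S→a B: FOLLOW(B) ⊇ FOLLOW(S) ⊇ {$,a,b}; new: +{$}
  S→b C: FOLLOW(C) ⊇ FOLLOW(S) ⊇ {$,a,b}; new: +{$,a,b}
  S: {$,a,b}  A: {$,a,b}  B: {$,a,b}  C: {$,a,b}
iter 2: done
  S: {$,a,b}  A: {$,a,b}  B: {$,a,b}  C: {$,a,b}

FOLLOW(S) = ["$", "a", "b"]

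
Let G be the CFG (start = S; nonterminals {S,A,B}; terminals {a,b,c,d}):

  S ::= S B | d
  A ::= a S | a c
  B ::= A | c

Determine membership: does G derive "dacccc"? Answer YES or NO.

CNF form of G:
  S -> S B | d
  A -> T0 S | T0 T1
  B -> T0 S | T0 T1 | c
  T0 -> a
  T1 -> c

CYK fill:
  cell(0,0) d: {S}
  cell(1,1) a: {T0}  orig:{}
  cell(2,2) c: {B,T1}  orig:{B}
  cell(3,3) c: {B,T1}  orig:{B}
  cell(4,4) c: {B,T1}  orig:{B}
  cell(5,5) c: {B,T1}  orig:{B}
  cell(0,1) da: ∅
  cell(1,2) ac: {A,B}
  cell(2,3) cc: ∅
  cell(3,4) cc: ∅
  cell(4,5) cc: ∅
  cell(0,2) dac: {S}
  cell(1,3) acc: ∅
  cell(2,4) ccc: ∅
  cell(3,5) ccc: ∅
  cell(0,3) dacc: {S}
  cell(1,4) accc: ∅
  cell(2,5) cccc: ∅
  cell(0,4) daccc: {S}
  cell(1,5) acccc: ∅
  cell(0,5) dacccc: {S}

S ∈ T[0,5] ⇒ YES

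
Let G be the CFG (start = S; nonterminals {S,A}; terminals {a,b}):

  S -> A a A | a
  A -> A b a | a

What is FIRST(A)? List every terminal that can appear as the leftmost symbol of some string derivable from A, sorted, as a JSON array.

Compute FIRST by fixpoint:
pass 1:
  A via A→a: +{a}
  S via S→A a A: +{a}
  FIRST[S]={a}  FIRST[A]={a}
pass 2: done
  FIRST[S]={a}  FIRST[A]={a}

FIRST(A) = ["a"]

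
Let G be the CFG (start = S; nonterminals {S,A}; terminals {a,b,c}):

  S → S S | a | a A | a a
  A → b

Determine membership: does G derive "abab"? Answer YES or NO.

CNF form of G:
  S -> S S | T0 A | T0 T0 | a
  A -> b
  T0 -> a

CYK fill:
  cell(0,0) a: {S,T0}  orig:{S}
  cell(1,1) b: {A}
  cell(2,2) a: {S,T0}  orig:{S}
  cell(3,3) b: {A}
  cell(0,1) ab: {S}
  cell(1,2) ba: ∅
  cell(2,3) ab: {S}
  cell(0,2) aba: {S}
  cell(1,3) bab: ∅
  cell(0,3) abab: {S}

S ∈ T[0,3] ⇒ YES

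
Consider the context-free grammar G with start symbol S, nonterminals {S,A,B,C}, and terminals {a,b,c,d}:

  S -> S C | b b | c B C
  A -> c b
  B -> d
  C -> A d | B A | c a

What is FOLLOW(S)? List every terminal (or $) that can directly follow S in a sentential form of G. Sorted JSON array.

FIRST sets, iterate to fixpoint:
round 1:
  A via A→c b: +{c}
  B via B→d: +{d}
  C via C→A d: +{c}
  C via C→B A: +{d}
  S via S→b b: +{b}
  S via S→c B C: +{c}
  FIRST(S)={b,c}  FIRST(A)={c}  FIRST(B)={d}  FIRST(C)={c,d}
round 2: done
  FIRST(S)={b,c}  FIRST(A)={c}  FIRST(B)={d}  FIRST(C)={c,d}

FOLLOW sets:
FOLLOW(S) := {$}
iter 1:
  C→A d: FOLLOW(A) ⊇ FIRST(d) = {d}; new: +{d}
  C→B A: FOLLOW(B) ⊇ FIRST(A) = {c}; new: +{c}
  S→S C: FOLLOW(S) ⊇ FIRST(C) = {c,d}; new: +{c,d}
  S→S C: FOLLOW(C) ⊇ FOLLOW(S) ⊇ {$,c,d}; new: +{$,c,d}
  S→c B C: FOLLOW(B) ⊇ FIRST(C) = {c,d}; new: +{d}
  FOLLOW(S)={$,c,d}  FOLLOW(A)={d}  FOLLOW(B)={c,d}  FOLLOW(C)={$,c,d}
iter 2:
  C→B A: FOLLOW(A) ⊇ FOLLOW(C) ⊇ {$,c,d}; new: +{$,c}
  FOLLOW(S)={$,c,d}  FOLLOW(A)={$,c,d}  FOLLOW(B)={c,d}  FOLLOW(C)={$,c,d}
iter 3: (stable)
  FOLLOW(S)={$,c,d}  FOLLOW(A)={$,c,d}  FOLLOW(B)={c,d}  FOLLOW(C)={$,c,d}

FOLLOW(S) = ["$", "c", "d"]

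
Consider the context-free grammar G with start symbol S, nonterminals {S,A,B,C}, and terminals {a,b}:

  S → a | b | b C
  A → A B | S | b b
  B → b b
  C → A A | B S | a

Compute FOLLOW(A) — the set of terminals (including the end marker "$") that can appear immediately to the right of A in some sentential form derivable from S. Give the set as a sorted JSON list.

Compute FIRST by fixpoint:
[1]
  A via A→b b: +{b}
  B via B→b b: +{b}
  C via C→A A: +{b}
  C via C→a: +{a}
  S via S→a: +{a}
  S via S→b: +{b}
  FIRST[S]={a,b}  FIRST[A]={b}  FIRST[B]={b}  FIRST[C]={a,b}
[2]
  A via A→S: +{a}
  FIRST[S]={a,b}  FIRST[A]={a,b}  FIRST[B]={b}  FIRST[C]={a,b}
[3] (stable)
  FIRST[S]={a,b}  FIRST[A]={a,b}  FIRST[B]={b}  FIRST[C]={a,b}

FOLLOW sets:
initialize: $ ∈ FOLLOW(S)
[1]
  A→A B: FOLLOW(A) ⊇ FIRST(B) = {b}; new: +{b}
  A→A B: FOLLOW(B) ⊇ FOLLOW(A) ⊇ {b}; new: +{b}
  A→S: FOLLOW(S) ⊇ FOLLOW(A) ⊇ {b}; new: +{b}
  C→A A: FOLLOW(A) ⊇ FIRST(A) = {a,b}; new: +{a}
  C→B S: FOLLOW(B) ⊇ FIRST(S) = {a,b}; new: +{a}
  S→b C: FOLLOW(C) ⊇ FOLLOW(S) ⊇ {$,b}; new: +{$,b}
  FOLLOW(S)={$,b}  FOLLOW(A)={a,b}  FOLLOW(B)={a,b}  FOLLOW(C)={$,b}
[2]
  A→S: FOLLOW(S) ⊇ FOLLOW(A) ⊇ {a,b}; new: +{a}
  C→A A: FOLLOW(A) ⊇ FOLLOW(C) ⊇ {$,b}; new: +{$}
  S→b C: FOLLOW(C) ⊇ FOLLOW(S) ⊇ {$,a,b}; new: +{a}
  FOLLOW(S)={$,a,b}  FOLLOW(A)={$,a,b}  FOLLOW(B)={a,b}  FOLLOW(C)={$,a,b}
[3]
  A→A B: FOLLOW(B) ⊇ FOLLOW(A) ⊇ {$,a,b}; new: +{$}
  FOLLOW(S)={$,a,b}  FOLLOW(A)={$,a,b}  FOLLOW(B)={$,a,b}  FOLLOW(C)={$,a,b}
[4] (stable)
  FOLLOW(S)={$,a,b}  FOLLOW(A)={$,a,b}  FOLLOW(B)={$,a,b}  FOLLOW(C)={$,a,b}

FOLLOW(A) = ["$", "a", "b"]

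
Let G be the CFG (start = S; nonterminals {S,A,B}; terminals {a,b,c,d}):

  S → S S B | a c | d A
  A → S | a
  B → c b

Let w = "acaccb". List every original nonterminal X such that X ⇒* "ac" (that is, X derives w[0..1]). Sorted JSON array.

CNF form of G:
  S -> S X5 | T0 T1 | T2 A
  A -> S X4 | T0 T1 | T2 A | a
  B -> T1 T3
  T0 -> a
  T1 -> c
  T2 -> d
  T3 -> b
  X4 -> S B
  X5 -> S B

Fill CYK table bottom-up (cells [i..j] with 0 ≤ i ≤ j ≤ 1 only):
  T[0,0] 'a' = {A,T0}  orig:{A}
  T[1,1] 'c' = {T1}  orig:{}
  T[0,1] 'ac' = {A,S}

Original NTs in T[0,1] deriving "ac": ["A", "S"]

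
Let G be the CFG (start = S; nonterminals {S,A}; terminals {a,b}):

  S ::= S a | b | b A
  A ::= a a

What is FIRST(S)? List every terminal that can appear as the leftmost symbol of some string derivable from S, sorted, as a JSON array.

FIRST iteration:
pass 1:
  A via A→a a: +{a}
  S via S→b: +{b}
  FIRST[S]={b}  FIRST[A]={a}
pass 2: done
  FIRST[S]={b}  FIRST[A]={a}

FIRST(S) = ["b"]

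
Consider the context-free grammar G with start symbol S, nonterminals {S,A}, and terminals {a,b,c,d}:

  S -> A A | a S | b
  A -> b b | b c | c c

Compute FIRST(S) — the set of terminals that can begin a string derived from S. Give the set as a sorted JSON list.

FIRST iteration:
round 1:
  A via A→b b: +{b}
  A via A→c c: +{c}
  S via S→A A: +{b,c}
  S via S→a S: +{a}
  S: {a,b,c}  A: {b,c}
round 2: done
  S: {a,b,c}  A: {b,c}

FIRST(S) = ["a", "b", "c"]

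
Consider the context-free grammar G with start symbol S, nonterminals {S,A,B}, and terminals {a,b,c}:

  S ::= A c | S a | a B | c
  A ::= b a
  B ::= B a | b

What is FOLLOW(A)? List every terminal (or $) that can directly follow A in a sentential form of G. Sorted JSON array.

Compute FIRST by fixpoint:
round 1:
  A via A→b a: +{b}
  B via B→b: +{b}
  S via S→A c: +{b}
  S via S→a B: +{a}
  S via S→c: +{c}
  S: {a,b,c}  A: {b}  B: {b}
round 2: (no change)
  S: {a,b,c}  A: {b}  B: {b}

FOLLOW sets:
initialize: $ ∈ FOLLOW(S)
iter 1:
  B→B a: FOLLOW(B) ⊇ FIRST(a) = {a}; new: +{a}
  S→A c: FOLLOW(A) ⊇ FIRST(c) = {c}; new: +{c}
  S→S a: FOLLOW(S) ⊇ FIRST(a) = {a}; new: +{a}
  S→a B: FOLLOW(B) ⊇ FOLLOW(S) ⊇ {$,a}; new: +{$}
  S: {$,a}  A: {c}  B: {$,a}
iter 2: (no change)
  S: {$,a}  A: {c}  B: {$,a}

FOLLOW(A) = ["c"]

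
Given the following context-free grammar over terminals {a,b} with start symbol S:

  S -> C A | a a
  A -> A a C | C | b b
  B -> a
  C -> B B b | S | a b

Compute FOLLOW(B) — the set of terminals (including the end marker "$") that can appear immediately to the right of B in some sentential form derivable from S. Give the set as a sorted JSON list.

FIRST iteration:
pass 1:
  A via A→b b: +{b}
  B via B→a: +{a}
  C via C→B B b: +{a}
  S via S→C A: +{a}
  FIRST(S)={a}  FIRST(A)={b}  FIRST(B)={a}  FIRST(C)={a}
pass 2:
  A via A→C: +{a}
  FIRST(S)={a}  FIRST(A)={a,b}  FIRST(B)={a}  FIRST(C)={a}
pass 3: — fixpoint
  FIRST(S)={a}  FIRST(A)={a,b}  FIRST(B)={a}  FIRST(C)={a}

FOLLOW iteration:
FOLLOW(S) := {$}
[1]
  A→A a C: FOLLOW(A) ⊇ FIRST(a) = {a}; new: +{a}
  A→A a C: FOLLOW(C) ⊇ FOLLOW(A) ⊇ {a}; new: +{a}
  C→B B b: FOLLOW(B) ⊇ FIRST(B) = {a}; new: +{a}
  C→B B b: FOLLOW(B) ⊇ FIRST(b) = {b}; new: +{b}
  C→S: FOLLOW(S) ⊇ FOLLOW(C) ⊇ {a}; new: +{a}
  S→C A: FOLLOW(C) ⊇ FIRST(A) = {a,b}; new: +{b}
  S→C A: FOLLOW(A) ⊇ FOLLOW(S) ⊇ {$,a}; new: +{$}
  FOLLOW[S]={$,a}  FOLLOW[A]={$,a}  FOLLOW[B]={a,b}  FOLLOW[C]={a,b}
[2]
  A→A a C: FOLLOW(C) ⊇ FOLLOW(A) ⊇ {$,a}; new: +{$}
  C→S: FOLLOW(S) ⊇ FOLLOW(C) ⊇ {$,a,b}; new: +{b}
  S→C A: FOLLOW(A) ⊇ FOLLOW(S) ⊇ {$,a,b}; new: +{b}
  FOLLOW[S]={$,a,b}  FOLLOW[A]={$,a,b}  FOLLOW[B]={a,b}  FOLLOW[C]={$,a,b}
[3] — fixpoint
  FOLLOW[S]={$,a,b}  FOLLOW[A]={$,a,b}  FOLLOW[B]={a,b}  FOLLOW[C]={$,a,b}

FOLLOW(B) = ["a", "b"]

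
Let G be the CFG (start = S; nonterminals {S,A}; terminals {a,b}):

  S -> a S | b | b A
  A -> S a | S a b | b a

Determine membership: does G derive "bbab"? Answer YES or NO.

CNF form of G:
  S -> T0 S | T1 A | b
  A -> S T0 | S X2 | T1 T0
  T0 -> a
  T1 -> b
  X2 -> T0 T1

CYK table (by increasing span):
  T[0,0] 'b' = {S,T1}  orig:{S}
  T[1,1] 'b' = {S,T1}  orig:{S}
  T[2,2] 'a' = {T0}  orig:{}
  T[3,3] 'b' = {S,T1}  orig:{S}
  T[0,1] 'bb' = ∅
  T[1,2] 'ba' = {A}
  T[2,3] 'ab' = {S,X2}  orig:{S}
  T[0,2] 'bba' = {S}
  T[1,3] 'bab' = {A}
  T[0,3] 'bbab' = {S}

S ∈ T[0,3] ⇒ YES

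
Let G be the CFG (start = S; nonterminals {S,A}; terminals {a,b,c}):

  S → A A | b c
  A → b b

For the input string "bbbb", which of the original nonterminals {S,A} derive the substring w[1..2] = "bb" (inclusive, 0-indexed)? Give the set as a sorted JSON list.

Convert to CNF:
  S -> A A | T0 T1
  A -> T0 T0
  T0 -> b
  T1 -> c

CYK table (by increasing span) — only the sub-triangle for w[1..2]:
  [1..1]={T0}  "b"  orig:{}
  [2..2]={T0}  "b"  orig:{}
  [1..2]={A}  "bb"

Original NTs in T[1,2] deriving "bb": ["A"]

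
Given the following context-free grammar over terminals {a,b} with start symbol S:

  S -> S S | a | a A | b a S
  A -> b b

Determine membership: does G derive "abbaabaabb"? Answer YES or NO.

Convert to CNF:
  S -> S S | T0 X2 | T1 A | a
  A -> T0 T0
  T0 -> b
  T1 -> a
  X2 -> T1 S

CYK table (by increasing span):
  T[0,0] 'a' = {S,T1}  orig:{S}
  T[1,1] 'b' = {T0}  orig:{}
  T[2,2] 'b' = {T0}  orig:{}
  T[3,3] 'a' = {S,T1}  orig:{S}
  T[4,4] 'a' = {S,T1}  orig:{S}
  T[5,5] 'b' = {T0}  orig:{}
  T[6,6] 'a' = {S,T1}  orig:{S}
  T[7,7] 'a' = {S,T1}  orig:{S}
  T[8,8] 'b' = {T0}  orig:{}
  T[9,9] 'b' = {T0}  orig:{}
  T[0,1] 'ab' = ∅
  T[1,2] 'bb' = {A}
  T[2,3] 'ba' = ∅
  T[3,4] 'aa' = {S,X2}  orig:{S}
  T[4,5] 'ab' = ∅
  T[5,6] 'ba' = ∅
  T[6,7] 'aa' = {S,X2}  orig:{S}
  T[7,8] 'ab' = ∅
  T[8,9] 'bb' = {A}
  T[0,2] 'abb' = {S}
  T[1,3] 'bba' = ∅
  T[2,4] 'baa' = {S}
  T[3,5] 'aab' = ∅
  T[4,6] 'aba' = ∅
  T[5,7] 'baa' = {S}
  T[6,8] 'aab' = ∅
  T[7,9] 'abb' = {S}
  T[0,3] 'abba' = {S}
  T[1,4] 'bbaa' = ∅
  T[2,5] 'baab' = ∅
  T[3,6] 'aaba' = ∅
  T[4,7] 'abaa' = {S,X2}  orig:{S}
  T[5,8] 'baab' = ∅
  T[6,9] 'aabb' = {S,X2}  orig:{S}
  T[0,4] 'abbaa' = {S}
  T[1,5] 'bbaab' = ∅
  T[2,6] 'baaba' = ∅
  T[3,7] 'aabaa' = {S,X2}  orig:{S}
  T[4,8] 'abaab' = ∅
  T[5,9] 'baabb' = {S}
  T[0,5] 'abbaab' = ∅
  T[1,6] 'bbaaba' = ∅
  T[2,7] 'baabaa' = {S}
  T[3,8] 'aabaab' = ∅
  T[4,9] 'abaabb' = {S,X2}  orig:{S}
  T[0,6] 'abbaaba' = ∅
  T[1,7] 'bbaabaa' = ∅
  T[2,8] 'baabaab' = ∅
  T[3,9] 'aabaabb' = {S,X2}  orig:{S}
  T[0,7] 'abbaabaa' = {S}
  T[1,8] 'bbaabaab' = ∅
  T[2,9] 'baabaabb' = {S}
  T[0,8] 'abbaabaab' = ∅
  T[1,9] 'bbaabaabb' = ∅
  T[0,9] 'abbaabaabb' = {S}

S ∈ T[0,9] ⇒ YES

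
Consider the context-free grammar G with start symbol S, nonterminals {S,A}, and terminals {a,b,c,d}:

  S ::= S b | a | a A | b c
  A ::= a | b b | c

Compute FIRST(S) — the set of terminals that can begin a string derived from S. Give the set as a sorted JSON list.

Compute FIRST by fixpoint:
[1]
  A via A→a: +{a}
  A via A→b b: +{b}
  A via A→c: +{c}
  S via S→a: +{a}
  S via S→b c: +{b}
  FIRST(S)={a,b}  FIRST(A)={a,b,c}
[2] — fixpoint
  FIRST(S)={a,b}  FIRST(A)={a,b,c}

FIRST(S) = ["a", "b"]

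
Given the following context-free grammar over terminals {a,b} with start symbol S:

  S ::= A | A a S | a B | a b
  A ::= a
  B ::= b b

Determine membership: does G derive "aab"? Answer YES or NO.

Convert to CNF:
  S -> A X2 | T1 B | T1 T0 | a
  A -> a
  B -> T0 T0
  T0 -> b
  T1 -> a
  X2 -> T1 S

CYK fill:
  T[0,0] 'a' = {A,S,T1}  orig:{A,S}
  T[1,1] 'a' = {A,S,T1}  orig:{A,S}
  T[2,2] 'b' = {T0}  orig:{}
  T[0,1] 'aa' = {X2}  orig:{}
  T[1,2] 'ab' = {S}
  T[0,2] 'aab' = {X2}  orig:{}

S ∉ T[0,2] ⇒ NO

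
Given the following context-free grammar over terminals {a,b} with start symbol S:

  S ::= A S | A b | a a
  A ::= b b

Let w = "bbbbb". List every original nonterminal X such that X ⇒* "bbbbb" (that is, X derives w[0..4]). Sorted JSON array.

Convert to CNF:
  S -> A S | A T0 | T1 T1
  A -> T0 T0
  T0 -> b
  T1 -> a

CYK table (by increasing span) (cells [i..j] with 0 ≤ i ≤ j ≤ 4 only):
  T[0,0] 'b' = {T0}  orig:{}
  T[1,1] 'b' = {T0}  orig:{}
  T[2,2] 'b' = {T0}  orig:{}
  T[3,3] 'b' = {T0}  orig:{}
  T[4,4] 'b' = {T0}  orig:{}
  T[0,1] 'bb' = {A}
  T[1,2] 'bb' = {A}
  T[2,3] 'bb' = {A}
  T[3,4] 'bb' = {A}
  T[0,2] 'bbb' = {S}
  T[1,3] 'bbb' = {S}
  T[2,4] 'bbb' = {S}
  T[0,3] 'bbbb' = ∅
  T[1,4] 'bbbb' = ∅
  T[0,4] 'bbbbb' = {S}

Original NTs in T[0,4] deriving "bbbbb": ["S"]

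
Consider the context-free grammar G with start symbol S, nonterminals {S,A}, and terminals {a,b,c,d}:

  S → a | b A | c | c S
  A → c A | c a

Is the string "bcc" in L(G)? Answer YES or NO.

CNF form of G:
  S -> T0 S | T2 A | a | c
  A -> T0 A | T0 T1
  T0 -> c
  T1 -> a
  T2 -> b

CYK table (by increasing span):
  [0..0]={T2}  "b"  orig:{}
  [1..1]={S,T0}  "c"  orig:{S}
  [2..2]={S,T0}  "c"  orig:{S}
  [0..1]=∅  "bc"
  [1..2]={S}  "cc"
  [0..2]=∅  "bcc"

S ∉ T[0,2] ⇒ NO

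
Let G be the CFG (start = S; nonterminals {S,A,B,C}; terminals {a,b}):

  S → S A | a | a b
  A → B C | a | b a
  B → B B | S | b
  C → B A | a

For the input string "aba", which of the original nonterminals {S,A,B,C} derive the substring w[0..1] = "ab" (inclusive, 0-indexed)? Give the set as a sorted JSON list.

Convert to CNF:
  S -> S A | T1 T0 | a
  A -> B C | T0 T1 | a
  B -> B B | S A | T1 T0 | a | b
  C -> B A | a
  T0 -> b
  T1 -> a

CYK table (by increasing span) (cells [i..j] with 0 ≤ i ≤ j ≤ 1 only):
  T[0,0] 'a' = {A,B,C,S,T1}  orig:{A,B,C,S}
  T[1,1] 'b' = {B,T0}  orig:{B}
  T[0,1] 'ab' = {B,S}

Original NTs in T[0,1] deriving "ab": ["B", "S"]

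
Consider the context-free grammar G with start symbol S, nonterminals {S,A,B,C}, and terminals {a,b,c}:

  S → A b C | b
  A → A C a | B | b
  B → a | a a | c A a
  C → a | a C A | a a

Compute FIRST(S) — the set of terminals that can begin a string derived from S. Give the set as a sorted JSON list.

Compute FIRST by fixpoint:
[1]
  A via A→b: +{b}
  B via B→a: +{a}
  B via B→c A a: +{c}
  C via C→a: +{a}
  S via S→A b C: +{b}
  S: {b}  A: {b}  B: {a,c}  C: {a}
[2]
  A via A→B: +{a,c}
  S via S→A b C: +{a,c}
  S: {a,b,c}  A: {a,b,c}  B: {a,c}  C: {a}
[3] — fixpoint
  S: {a,b,c}  A: {a,b,c}  B: {a,c}  C: {a}

FIRST(S) = ["a", "b", "c"]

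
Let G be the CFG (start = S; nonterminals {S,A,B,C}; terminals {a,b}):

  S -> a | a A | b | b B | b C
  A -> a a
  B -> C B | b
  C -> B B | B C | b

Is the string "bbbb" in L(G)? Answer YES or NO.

CNF form of G:
  S -> T0 A | T1 B | T1 C | a | b
  A -> T0 T0
  B -> C B | b
  C -> B B | B C | b
  T0 -> a
  T1 -> b

CYK table (by increasing span):
  T[0,0] 'b' = {B,C,S,T1}  orig:{B,C,S}
  T[1,1] 'b' = {B,C,S,T1}  orig:{B,C,S}
  T[2,2] 'b' = {B,C,S,T1}  orig:{B,C,S}
  T[3,3] 'b' = {B,C,S,T1}  orig:{B,C,S}
  T[0,1] 'bb' = {B,C,S}
  T[1,2] 'bb' = {B,C,S}
  T[2,3] 'bb' = {B,C,S}
  T[0,2] 'bbb' = {B,C,S}
  T[1,3] 'bbb' = {B,C,S}
  T[0,3] 'bbbb' = {B,C,S}

S ∈ T[0,3] ⇒ YES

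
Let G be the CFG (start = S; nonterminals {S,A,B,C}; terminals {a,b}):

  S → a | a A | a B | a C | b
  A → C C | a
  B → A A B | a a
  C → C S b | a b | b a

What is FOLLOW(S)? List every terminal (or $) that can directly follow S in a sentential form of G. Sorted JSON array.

Compute FIRST by fixpoint:
round 1:
  A via A→a: +{a}
  B via B→A A B: +{a}
  C via C→a b: +{a}
  C via C→b a: +{b}
  S via S→a: +{a}
  S via S→b: +{b}
  FIRST[S]={a,b}  FIRST[A]={a}  FIRST[B]={a}  FIRST[C]={a,b}
round 2:
  A via A→C C: +{b}
  B via B→A A B: +{b}
  FIRST[S]={a,b}  FIRST[A]={a,b}  FIRST[B]={a,b}  FIRST[C]={a,b}
round 3: (stable)
  FIRST[S]={a,b}  FIRST[A]={a,b}  FIRST[B]={a,b}  FIRST[C]={a,b}

Compute FOLLOW by fixpoint:
initialize: $ ∈ FOLLOW(S)
pass 1:
  A→C C: FOLLOW(C) ⊇ FIRST(C) = {a,b}; new: +{a,b}
  B→A A B: FOLLOW(A) ⊇ FIRST(A) = {a,b}; new: +{a,b}
  C→C S b: FOLLOW(S) ⊇ FIRST(b) = {b}; new: +{b}
  S→a A: FOLLOW(A) ⊇ FOLLOW(S) ⊇ {$,b}; new: +{$}
  S→a B: FOLLOW(B) ⊇ FOLLOW(S) ⊇ {$,b}; new: +{$,b}
  S→a C: FOLLOW(C) ⊇ FOLLOW(S) ⊇ {$,b}; new: +{$}
  FOLLOW[S]={$,b}  FOLLOW[A]={$,a,b}  FOLLOW[B]={$,b}  FOLLOW[C]={$,a,b}
pass 2: (stable)
  FOLLOW[S]={$,b}  FOLLOW[A]={$,a,b}  FOLLOW[B]={$,b}  FOLLOW[C]={$,a,b}

FOLLOW(S) = ["$", "b"]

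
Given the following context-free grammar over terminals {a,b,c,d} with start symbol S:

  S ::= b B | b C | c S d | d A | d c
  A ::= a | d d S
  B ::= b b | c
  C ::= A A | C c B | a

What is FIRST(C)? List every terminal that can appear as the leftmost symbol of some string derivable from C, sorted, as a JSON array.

FIRST iteration:
[1]
  A via A→a: +{a}
  A via A→d d S: +{d}
  B via B→b b: +{b}
  B via B→c: +{c}
  C via C→A A: +{a,d}
  S via S→b B: +{b}
  S via S→c S d: +{c}
  S via S→d A: +{d}
  FIRST(S)={b,c,d}  FIRST(A)={a,d}  FIRST(B)={b,c}  FIRST(C)={a,d}
[2] (stable)
  FIRST(S)={b,c,d}  FIRST(A)={a,d}  FIRST(B)={b,c}  FIRST(C)={a,d}

FIRST(C) = ["a", "d"]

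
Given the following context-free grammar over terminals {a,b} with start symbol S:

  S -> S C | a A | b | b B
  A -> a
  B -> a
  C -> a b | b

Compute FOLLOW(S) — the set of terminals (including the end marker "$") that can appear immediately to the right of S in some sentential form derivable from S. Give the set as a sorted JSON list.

FIRST iteration:
round 1:
  A via A→a: +{a}
  B via B→a: +{a}
  C via C→a b: +{a}
  C via C→b: +{b}
  S via S→a A: +{a}
  S via S→b: +{b}
  FIRST[S]={a,b}  FIRST[A]={a}  FIRST[B]={a}  FIRST[C]={a,b}
round 2: done
  FIRST[S]={a,b}  FIRST[A]={a}  FIRST[B]={a}  FIRST[C]={a,b}

FOLLOW sets:
initialize: $ ∈ FOLLOW(S)
round 1:
  S→S C: FOLLOW(S) ⊇ FIRST(C) = {a,b}; new: +{a,b}
  S→S C: FOLLOW(C) ⊇ FOLLOW(S) ⊇ {$,a,b}; new: +{$,a,b}
  S→a A: FOLLOW(A) ⊇ FOLLOW(S) ⊇ {$,a,b}; new: +{$,a,b}
  S→b B: FOLLOW(B) ⊇ FOLLOW(S) ⊇ {$,a,b}; new: +{$,a,b}
  FOLLOW[S]={$,a,b}  FOLLOW[A]={$,a,b}  FOLLOW[B]={$,a,b}  FOLLOW[C]={$,a,b}
round 2: (stable)
  FOLLOW[S]={$,a,b}  FOLLOW[A]={$,a,b}  FOLLOW[B]={$,a,b}  FOLLOW[C]={$,a,b}

FOLLOW(S) = ["$", "a", "b"]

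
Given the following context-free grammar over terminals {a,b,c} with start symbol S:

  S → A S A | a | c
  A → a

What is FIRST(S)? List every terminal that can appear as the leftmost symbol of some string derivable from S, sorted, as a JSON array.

FIRST sets, iterate to fixpoint:
[1]
  A via A→a: +{a}
  S via S→A S A: +{a}
  S via S→c: +{c}
  S: {a,c}  A: {a}
[2] done
  S: {a,c}  A: {a}

FIRST(S) = ["a", "c"]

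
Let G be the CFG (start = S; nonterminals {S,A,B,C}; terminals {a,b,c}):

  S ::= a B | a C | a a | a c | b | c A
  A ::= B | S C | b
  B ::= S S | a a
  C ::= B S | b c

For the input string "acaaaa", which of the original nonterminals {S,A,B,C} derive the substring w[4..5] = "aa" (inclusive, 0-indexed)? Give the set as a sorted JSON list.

Convert to CNF:
  S -> T0 B | T0 C | T0 T0 | T0 T2 | T2 A | b
  A -> S C | S S | T0 T0 | b
  B -> S S | T0 T0
  C -> B S | T1 T2
  T0 -> a
  T1 -> b
  T2 -> c

CYK table (by increasing span) — only the sub-triangle for w[4..5]:
  [4..4]={T0}  "a"  orig:{}
  [5..5]={T0}  "a"  orig:{}
  [4..5]={A,B,S}  "aa"

Original NTs in T[4,5] deriving "aa": ["A", "B", "S"]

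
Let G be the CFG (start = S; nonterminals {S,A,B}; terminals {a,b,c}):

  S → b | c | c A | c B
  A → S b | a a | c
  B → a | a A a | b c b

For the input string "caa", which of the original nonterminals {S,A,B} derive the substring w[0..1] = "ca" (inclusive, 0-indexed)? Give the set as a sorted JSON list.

CNF form of G:
  S -> T2 A | T2 B | b | c
  A -> S T0 | T1 T1 | c
  B -> T0 X4 | T1 X3 | a
  T0 -> b
  T1 -> a
  T2 -> c
  X3 -> A T1
  X4 -> T2 T0

CYK table (by increasing span) (cells [i..j] with 0 ≤ i ≤ j ≤ 1 only):
  [0..0]={A,S,T2}  "c"  orig:{A,S}
  [1..1]={B,T1}  "a"  orig:{B}
  [0..1]={S,X3}  "ca"  orig:{S}

Original NTs in T[0,1] deriving "ca": ["S"]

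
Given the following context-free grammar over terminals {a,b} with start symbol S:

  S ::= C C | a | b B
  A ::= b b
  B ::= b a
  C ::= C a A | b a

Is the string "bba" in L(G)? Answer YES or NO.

Convert to CNF:
  S -> C C | T0 B | a
  A -> T0 T0
  B -> T0 T1
  C -> C X2 | T0 T1
  T0 -> b
  T1 -> a
  X2 -> T1 A

CYK fill:
  cell(0,0) b: {T0}  orig:{}
  cell(1,1) b: {T0}  orig:{}
  cell(2,2) a: {S,T1}  orig:{S}
  cell(0,1) bb: {A}
  cell(1,2) ba: {B,C}
  cell(0,2) bba: {S}

S ∈ T[0,2] ⇒ YES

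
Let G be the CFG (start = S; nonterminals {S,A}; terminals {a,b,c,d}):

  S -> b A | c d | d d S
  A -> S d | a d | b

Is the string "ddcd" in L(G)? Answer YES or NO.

Convert to CNF:
  S -> T0 X4 | T2 A | T3 T0
  A -> S T0 | T1 T0 | b
  T0 -> d
  T1 -> a
  T2 -> b
  T3 -> c
  X4 -> T0 S

CYK table (by increasing span):
  cell(0,0) d: {T0}  orig:{}
  cell(1,1) d: {T0}  orig:{}
  cell(2,2) c: {T3}  orig:{}
  cell(3,3) d: {T0}  orig:{}
  cell(0,1) dd: ∅
  cell(1,2) dc: ∅
  cell(2,3) cd: {S}
  cell(0,2) ddc: ∅
  cell(1,3) dcd: {X4}  orig:{}
  cell(0,3) ddcd: {S}

S ∈ T[0,3] ⇒ YES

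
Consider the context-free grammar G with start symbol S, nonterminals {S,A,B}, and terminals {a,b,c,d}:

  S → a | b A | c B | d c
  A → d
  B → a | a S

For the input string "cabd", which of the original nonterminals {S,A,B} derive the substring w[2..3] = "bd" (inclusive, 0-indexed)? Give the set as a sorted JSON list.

Convert to CNF:
  S -> T1 A | T2 B | T3 T2 | a
  A -> d
  B -> T0 S | a
  T0 -> a
  T1 -> b
  T2 -> c
  T3 -> d

CYK table (by increasing span), restricted to cells inside w[2..3]:
  cell(2,2) b: {T1}  orig:{}
  cell(3,3) d: {A,T3}  orig:{A}
  cell(2,3) bd: {S}

Original NTs in T[2,3] deriving "bd": ["S"]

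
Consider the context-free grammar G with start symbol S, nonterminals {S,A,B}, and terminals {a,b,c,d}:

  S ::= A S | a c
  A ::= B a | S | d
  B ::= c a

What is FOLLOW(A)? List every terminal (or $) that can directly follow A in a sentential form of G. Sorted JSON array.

FIRST sets, iterate to fixpoint:
pass 1:
  A via A→d: +{d}
  B via B→c a: +{c}
  S via S→A S: +{d}
  S via S→a c: +{a}
  FIRST[S]={a,d}  FIRST[A]={d}  FIRST[B]={c}
pass 2:
  A via A→B a: +{c}
  A via A→S: +{a}
  S via S→A S: +{c}
  FIRST[S]={a,c,d}  FIRST[A]={a,c,d}  FIRST[B]={c}
pass 3: done
  FIRST[S]={a,c,d}  FIRST[A]={a,c,d}  FIRST[B]={c}

FOLLOW iteration:
initialize: $ ∈ FOLLOW(S)
round 1:
  A→B a: FOLLOW(B) ⊇ FIRST(a) = {a}; new: +{a}
  S→A S: FOLLOW(A) ⊇ FIRST(S) = {a,c,d}; new: +{a,c,d}
  FOLLOW[S]={$}  FOLLOW[A]={a,c,d}  FOLLOW[B]={a}
round 2:
  A→S: FOLLOW(S) ⊇ FOLLOW(A) ⊇ {a,c,d}; new: +{a,c,d}
  FOLLOW[S]={$,a,c,d}  FOLLOW[A]={a,c,d}  FOLLOW[B]={a}
round 3: done
  FOLLOW[S]={$,a,c,d}  FOLLOW[A]={a,c,d}  FOLLOW[B]={a}

FOLLOW(A) = ["a", "c", "d"]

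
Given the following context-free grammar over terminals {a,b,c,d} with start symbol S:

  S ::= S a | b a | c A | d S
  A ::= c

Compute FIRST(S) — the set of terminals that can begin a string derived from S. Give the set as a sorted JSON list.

FIRST iteration:
pass 1:
  A via A→c: +{c}
  S via S→b a: +{b}
  S via S→c A: +{c}
  S via S→d S: +{d}
  S: {b,c,d}  A: {c}
pass 2: (no change)
  S: {b,c,d}  A: {c}

FIRST(S) = ["b", "c", "d"]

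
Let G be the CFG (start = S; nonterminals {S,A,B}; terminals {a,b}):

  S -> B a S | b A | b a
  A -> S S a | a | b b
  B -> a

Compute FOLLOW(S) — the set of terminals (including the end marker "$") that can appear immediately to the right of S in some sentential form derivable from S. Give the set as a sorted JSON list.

Compute FIRST by fixpoint:
[1]
  A via A→a: +{a}
  A via A→b b: +{b}
  B via B→a: +{a}
  S via S→B a S: +{a}
  S via S→b A: +{b}
  FIRST[S]={a,b}  FIRST[A]={a,b}  FIRST[B]={a}
[2] (no change)
  FIRST[S]={a,b}  FIRST[A]={a,b}  FIRST[B]={a}

FOLLOW iteration:
initialize: $ ∈ FOLLOW(S)
round 1:
  A→S S a: FOLLOW(S) ⊇ FIRST(S) = {a,b}; new: +{a,b}
  S→B a S: FOLLOW(B) ⊇ FIRST(a) = {a}; new: +{a}
  S→b A: FOLLOW(A) ⊇ FOLLOW(S) ⊇ {$,a,b}; new: +{$,a,b}
  S: {$,a,b}  A: {$,a,b}  B: {a}
round 2: — fixpoint
  S: {$,a,b}  A: {$,a,b}  B: {a}

FOLLOW(S) = ["$", "a", "b"]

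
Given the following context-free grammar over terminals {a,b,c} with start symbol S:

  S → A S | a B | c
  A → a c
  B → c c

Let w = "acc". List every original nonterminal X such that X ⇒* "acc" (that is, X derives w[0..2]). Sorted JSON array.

Convert to CNF:
  S -> A S | T0 B | c
  A -> T0 T1
  B -> T1 T1
  T0 -> a
  T1 -> c

Fill CYK table bottom-up (cells [i..j] with 0 ≤ i ≤ j ≤ 2 only):
  T[0,0] 'a' = {T0}  orig:{}
  T[1,1] 'c' = {S,T1}  orig:{S}
  T[2,2] 'c' = {S,T1}  orig:{S}
  T[0,1] 'ac' = {A}
  T[1,2] 'cc' = {B}
  T[0,2] 'acc' = {S}

Original NTs in T[0,2] deriving "acc": ["S"]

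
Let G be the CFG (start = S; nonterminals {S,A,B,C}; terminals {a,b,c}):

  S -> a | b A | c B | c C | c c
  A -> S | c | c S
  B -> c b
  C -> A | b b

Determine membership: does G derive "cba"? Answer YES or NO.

CNF form of G:
  S -> T0 A | T1 B | T1 C | T1 T1 | a
  A -> T0 A | T1 B | T1 C | T1 S | T1 T1 | a | c
  B -> T1 T0
  C -> T0 A | T0 T0 | T1 B | T1 C | T1 S | T1 T1 | a | c
  T0 -> b
  T1 -> c

CYK table (by increasing span):
  [0..0]={A,C,T1}  "c"  orig:{A,C}
  [1..1]={T0}  "b"  orig:{}
  [2..2]={A,C,S}  "a"
  [0..1]={B}  "cb"
  [1..2]={A,C,S}  "ba"
  [0..2]={A,C,S}  "cba"

S ∈ T[0,2] ⇒ YES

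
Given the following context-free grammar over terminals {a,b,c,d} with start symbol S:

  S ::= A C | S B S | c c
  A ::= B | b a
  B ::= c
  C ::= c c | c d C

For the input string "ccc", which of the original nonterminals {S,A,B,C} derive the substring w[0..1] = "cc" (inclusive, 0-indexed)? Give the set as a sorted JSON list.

CNF form of G:
  S -> A C | S X5 | T2 T2
  A -> T0 T1 | c
  B -> c
  C -> T2 T2 | T2 X4
  T0 -> b
  T1 -> a
  T2 -> c
  T3 -> d
  X4 -> T3 C
  X5 -> B S

CYK fill — only the sub-triangle for w[0..1]:
  T[0,0] 'c' = {A,B,T2}  orig:{A,B}
  T[1,1] 'c' = {A,B,T2}  orig:{A,B}
  T[0,1] 'cc' = {C,S}

Original NTs in T[0,1] deriving "cc": ["C", "S"]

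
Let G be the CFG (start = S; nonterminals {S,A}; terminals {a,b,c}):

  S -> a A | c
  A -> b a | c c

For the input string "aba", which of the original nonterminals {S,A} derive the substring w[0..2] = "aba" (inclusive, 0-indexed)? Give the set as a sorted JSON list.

CNF form of G:
  S -> T1 A | c
  A -> T0 T1 | T2 T2
  T0 -> b
  T1 -> a
  T2 -> c

CYK fill (cells [i..j] with 0 ≤ i ≤ j ≤ 2 only):
  cell(0,0) a: {T1}  orig:{}
  cell(1,1) b: {T0}  orig:{}
  cell(2,2) a: {T1}  orig:{}
  cell(0,1) ab: ∅
  cell(1,2) ba: {A}
  cell(0,2) aba: {S}

Original NTs in T[0,2] deriving "aba": ["S"]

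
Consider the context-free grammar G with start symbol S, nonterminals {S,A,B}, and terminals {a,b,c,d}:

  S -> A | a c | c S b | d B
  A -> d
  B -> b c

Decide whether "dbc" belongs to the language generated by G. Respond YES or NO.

Convert to CNF:
  S -> T1 X4 | T2 T1 | T3 B | d
  A -> d
  B -> T0 T1
  T0 -> b
  T1 -> c
  T2 -> a
  T3 -> d
  X4 -> S T0

CYK table (by increasing span):
  T[0,0] 'd' = {A,S,T3}  orig:{A,S}
  T[1,1] 'b' = {T0}  orig:{}
  T[2,2] 'c' = {T1}  orig:{}
  T[0,1] 'db' = {X4}  orig:{}
  T[1,2] 'bc' = {B}
  T[0,2] 'dbc' = {S}

S ∈ T[0,2] ⇒ YES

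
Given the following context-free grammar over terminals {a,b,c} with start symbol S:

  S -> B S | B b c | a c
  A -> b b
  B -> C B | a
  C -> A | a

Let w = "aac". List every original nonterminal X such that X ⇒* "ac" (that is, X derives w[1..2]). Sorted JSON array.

Convert to CNF:
  S -> B S | B X3 | T2 T1
  A -> T0 T0
  B -> C B | a
  C -> T0 T0 | a
  T0 -> b
  T1 -> c
  T2 -> a
  X3 -> T0 T1

Fill CYK table bottom-up (cells [i..j] with 1 ≤ i ≤ j ≤ 2 only):
  T[1,1] 'a' = {B,C,T2}  orig:{B,C}
  T[2,2] 'c' = {T1}  orig:{}
  T[1,2] 'ac' = {S}

Original NTs in T[1,2] deriving "ac": ["S"]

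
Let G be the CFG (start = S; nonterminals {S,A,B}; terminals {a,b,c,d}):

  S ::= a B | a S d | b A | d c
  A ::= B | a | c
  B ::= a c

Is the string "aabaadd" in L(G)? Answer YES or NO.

Convert to CNF:
  S -> T0 B | T0 X4 | T2 T1 | T3 A
  A -> T0 T1 | a | c
  B -> T0 T1
  T0 -> a
  T1 -> c
  T2 -> d
  T3 -> b
  X4 -> S T2

CYK fill:
  [0..0]={A,T0}  "a"  orig:{A}
  [1..1]={A,T0}  "a"  orig:{A}
  [2..2]={T3}  "b"  orig:{}
  [3..3]={A,T0}  "a"  orig:{A}
  [4..4]={A,T0}  "a"  orig:{A}
  [5..5]={T2}  "d"  orig:{}
  [6..6]={T2}  "d"  orig:{}
  [0..1]=∅  "aa"
  [1..2]=∅  "ab"
  [2..3]={S}  "ba"
  [3..4]=∅  "aa"
  [4..5]=∅  "ad"
  [5..6]=∅  "dd"
  [0..2]=∅  "aab"
  [1..3]=∅  "aba"
  [2..4]=∅  "baa"
  [3..5]=∅  "aad"
  [4..6]=∅  "add"
  [0..3]=∅  "aaba"
  [1..4]=∅  "abaa"
  [2..5]=∅  "baad"
  [3..6]=∅  "aadd"
  [0..4]=∅  "aabaa"
  [1..5]=∅  "abaad"
  [2..6]=∅  "baadd"
  [0..5]=∅  "aabaad"
  [1..6]=∅  "abaadd"
  [0..6]=∅  "aabaadd"

S ∉ T[0,6] ⇒ NO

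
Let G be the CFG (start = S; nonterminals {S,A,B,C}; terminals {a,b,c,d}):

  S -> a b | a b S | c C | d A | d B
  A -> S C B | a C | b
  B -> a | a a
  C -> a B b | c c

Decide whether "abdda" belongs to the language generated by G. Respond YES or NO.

Convert to CNF:
  S -> T0 T1 | T0 X6 | T2 C | T3 A | T3 B
  A -> S X4 | T0 C | b
  B -> T0 T0 | a
  C -> T0 X5 | T2 T2
  T0 -> a
  T1 -> b
  T2 -> c
  T3 -> d
  X4 -> C B
  X5 -> B T1
  X6 -> T1 S

CYK table (by increasing span):
  [0..0]={B,T0}  "a"  orig:{B}
  [1..1]={A,T1}  "b"  orig:{A}
  [2..2]={T3}  "d"  orig:{}
  [3..3]={T3}  "d"  orig:{}
  [4..4]={B,T0}  "a"  orig:{B}
  [0..1]={S,X5}  "ab"  orig:{S}
  [1..2]=∅  "bd"
  [2..3]=∅  "dd"
  [3..4]={S}  "da"
  [0..2]=∅  "abd"
  [1..3]=∅  "bdd"
  [2..4]=∅  "dda"
  [0..3]=∅  "abdd"
  [1..4]=∅  "bdda"
  [0..4]=∅  "abdda"

S ∉ T[0,4] ⇒ NO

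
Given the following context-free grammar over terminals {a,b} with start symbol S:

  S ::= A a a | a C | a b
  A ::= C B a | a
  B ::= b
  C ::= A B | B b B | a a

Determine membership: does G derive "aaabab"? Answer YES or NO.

CNF form of G:
  S -> A X4 | T0 C | T0 T1
  A -> C X2 | a
  B -> b
  C -> A B | B X3 | T0 T0
  T0 -> a
  T1 -> b
  X2 -> B T0
  X3 -> T1 B
  X4 -> T0 T0

Fill CYK table bottom-up:
  T[0,0] 'a' = {A,T0}  orig:{A}
  T[1,1] 'a' = {A,T0}  orig:{A}
  T[2,2] 'a' = {A,T0}  orig:{A}
  T[3,3] 'b' = {B,T1}  orig:{B}
  T[4,4] 'a' = {A,T0}  orig:{A}
  T[5,5] 'b' = {B,T1}  orig:{B}
  T[0,1] 'aa' = {C,X4}  orig:{C}
  T[1,2] 'aa' = {C,X4}  orig:{C}
  T[2,3] 'ab' = {C,S}
  T[3,4] 'ba' = {X2}  orig:{}
  T[4,5] 'ab' = {C,S}
  T[0,2] 'aaa' = {S}
  T[1,3] 'aab' = {S}
  T[2,4] 'aba' = ∅
  T[3,5] 'bab' = ∅
  T[0,3] 'aaab' = ∅
  T[1,4] 'aaba' = {A}
  T[2,5] 'abab' = ∅
  T[0,4] 'aaaba' = ∅
  T[1,5] 'aabab' = {C}
  T[0,5] 'aaabab' = {S}

S ∈ T[0,5] ⇒ YES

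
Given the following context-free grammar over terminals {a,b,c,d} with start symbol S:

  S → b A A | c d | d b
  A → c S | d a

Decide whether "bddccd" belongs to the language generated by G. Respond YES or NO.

CNF form of G:
  S -> T0 T1 | T1 T3 | T3 X4
  A -> T0 S | T1 T2
  T0 -> c
  T1 -> d
  T2 -> a
  T3 -> b
  X4 -> A A

CYK table (by increasing span):
  [0..0]={T3}  "b"  orig:{}
  [1..1]={T1}  "d"  orig:{}
  [2..2]={T1}  "d"  orig:{}
  [3..3]={T0}  "c"  orig:{}
  [4..4]={T0}  "c"  orig:{}
  [5..5]={T1}  "d"  orig:{}
  [0..1]=∅  "bd"
  [1..2]=∅  "dd"
  [2..3]=∅  "dc"
  [3..4]=∅  "cc"
  [4..5]={S}  "cd"
  [0..2]=∅  "bdd"
  [1..3]=∅  "ddc"
  [2..4]=∅  "dcc"
  [3..5]={A}  "ccd"
  [0..3]=∅  "bddc"
  [1..4]=∅  "ddcc"
  [2..5]=∅  "dccd"
  [0..4]=∅  "bddcc"
  [1..5]=∅  "ddccd"
  [0..5]=∅  "bddccd"

S ∉ T[0,5] ⇒ NO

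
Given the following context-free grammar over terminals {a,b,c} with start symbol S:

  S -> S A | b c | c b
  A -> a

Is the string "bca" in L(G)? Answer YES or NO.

Convert to CNF:
  S -> S A | T0 T1 | T1 T0
  A -> a
  T0 -> b
  T1 -> c

CYK table (by increasing span):
  [0..0]={T0}  "b"  orig:{}
  [1..1]={T1}  "c"  orig:{}
  [2..2]={A}  "a"
  [0..1]={S}  "bc"
  [1..2]=∅  "ca"
  [0..2]={S}  "bca"

S ∈ T[0,2] ⇒ YES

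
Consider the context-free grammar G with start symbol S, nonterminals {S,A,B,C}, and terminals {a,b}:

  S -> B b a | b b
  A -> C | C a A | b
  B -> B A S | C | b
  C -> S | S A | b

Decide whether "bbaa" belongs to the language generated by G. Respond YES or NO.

Convert to CNF:
  S -> B X7 | T0 T0
  A -> B X2 | C X3 | S A | T0 T0 | b
  B -> B X4 | B X5 | S A | T0 T0 | b
  C -> B X6 | S A | T0 T0 | b
  T0 -> b
  T1 -> a
  X2 -> T0 T1
  X3 -> T1 A
  X4 -> A S
  X5 -> T0 T1
  X6 -> T0 T1
  X7 -> T0 T1

CYK fill:
  T[0,0] 'b' = {A,B,C,T0}  orig:{A,B,C}
  T[1,1] 'b' = {A,B,C,T0}  orig:{A,B,C}
  T[2,2] 'a' = {T1}  orig:{}
  T[3,3] 'a' = {T1}  orig:{}
  T[0,1] 'bb' = {A,B,C,S}
  T[1,2] 'ba' = {X2,X5,X6,X7}  orig:{}
  T[2,3] 'aa' = ∅
  T[0,2] 'bba' = {A,B,C,S}
  T[1,3] 'baa' = ∅
  T[0,3] 'bbaa' = ∅

S ∉ T[0,3] ⇒ NO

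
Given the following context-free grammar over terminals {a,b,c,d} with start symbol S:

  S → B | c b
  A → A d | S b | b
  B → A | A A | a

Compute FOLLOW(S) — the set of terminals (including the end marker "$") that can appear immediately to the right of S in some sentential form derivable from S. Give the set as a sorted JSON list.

Compute FIRST by fixpoint:
round 1:
  A via A→b: +{b}
  B via B→A: +{b}
  B via B→a: +{a}
  S via S→B: +{a,b}
  S via S→c b: +{c}
  S: {a,b,c}  A: {b}  B: {a,b}
round 2:
  A via A→S b: +{a,c}
  B via B→A: +{c}
  S: {a,b,c}  A: {a,b,c}  B: {a,b,c}
round 3: (stable)
  S: {a,b,c}  A: {a,b,c}  B: {a,b,c}

Compute FOLLOW by fixpoint:
FOLLOW(S) := {$}
round 1:
  A→A d: FOLLOW(A) ⊇ FIRST(d) = {d}; new: +{d}
  A→S b: FOLLOW(S) ⊇ FIRST(b) = {b}; new: +{b}
  B→A A: FOLLOW(A) ⊇ FIRST(A) = {a,b,c}; new: +{a,b,c}
  S→B: FOLLOW(B) ⊇ FOLLOW(S) ⊇ {$,b}; new: +{$,b}
  S: {$,b}  A: {a,b,c,d}  B: {$,b}
round 2:
  B→A: FOLLOW(A) ⊇ FOLLOW(B) ⊇ {$,b}; new: +{$}
  S: {$,b}  A: {$,a,b,c,d}  B: {$,b}
round 3: — fixpoint
  S: {$,b}  A: {$,a,b,c,d}  B: {$,b}

FOLLOW(S) = ["$", "b"]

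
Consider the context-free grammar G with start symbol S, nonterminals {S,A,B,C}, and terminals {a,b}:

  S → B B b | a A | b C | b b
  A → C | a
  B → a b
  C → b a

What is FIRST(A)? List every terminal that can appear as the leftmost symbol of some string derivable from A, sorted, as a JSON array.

FIRST sets, iterate to fixpoint:
pass 1:
  A via A→a: +{a}
  B via B→a b: +{a}
  C via C→b a: +{b}
  S via S→B B b: +{a}
  S via S→b C: +{b}
  S: {a,b}  A: {a}  B: {a}  C: {b}
pass 2:
  A via A→C: +{b}
  S: {a,b}  A: {a,b}  B: {a}  C: {b}
pass 3: — fixpoint
  S: {a,b}  A: {a,b}  B: {a}  C: {b}

FIRST(A) = ["a", "b"]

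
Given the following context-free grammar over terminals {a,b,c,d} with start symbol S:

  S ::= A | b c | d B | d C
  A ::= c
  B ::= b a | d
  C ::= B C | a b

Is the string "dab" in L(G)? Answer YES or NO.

CNF form of G:
  S -> T0 T2 | T3 B | T3 C | c
  A -> c
  B -> T0 T1 | d
  C -> B C | T1 T0
  T0 -> b
  T1 -> a
  T2 -> c
  T3 -> d

CYK table (by increasing span):
  [0..0]={B,T3}  "d"  orig:{B}
  [1..1]={T1}  "a"  orig:{}
  [2..2]={T0}  "b"  orig:{}
  [0..1]=∅  "da"
  [1..2]={C}  "ab"
  [0..2]={C,S}  "dab"

S ∈ T[0,2] ⇒ YES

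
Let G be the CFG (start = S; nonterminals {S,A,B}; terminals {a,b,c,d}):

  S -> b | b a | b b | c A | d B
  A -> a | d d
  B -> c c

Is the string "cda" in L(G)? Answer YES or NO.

Convert to CNF:
  S -> T0 B | T1 A | T2 T2 | T2 T3 | b
  A -> T0 T0 | a
  B -> T1 T1
  T0 -> d
  T1 -> c
  T2 -> b
  T3 -> a

CYK fill:
  cell(0,0) c: {T1}  orig:{}
  cell(1,1) d: {T0}  orig:{}
  cell(2,2) a: {A,T3}  orig:{A}
  cell(0,1) cd: ∅
  cell(1,2) da: ∅
  cell(0,2) cda: ∅

S ∉ T[0,2] ⇒ NO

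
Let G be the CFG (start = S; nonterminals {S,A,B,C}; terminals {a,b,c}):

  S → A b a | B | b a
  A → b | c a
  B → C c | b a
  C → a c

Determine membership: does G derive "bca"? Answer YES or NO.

Convert to CNF:
  S -> A X3 | C T0 | T2 T1
  A -> T0 T1 | b
  B -> C T0 | T2 T1
  C -> T1 T0
  T0 -> c
  T1 -> a
  T2 -> b
  X3 -> T2 T1

CYK fill:
  cell(0,0) b: {A,T2}  orig:{A}
  cell(1,1) c: {T0}  orig:{}
  cell(2,2) a: {T1}  orig:{}
  cell(0,1) bc: ∅
  cell(1,2) ca: {A}
  cell(0,2) bca: ∅

S ∉ T[0,2] ⇒ NO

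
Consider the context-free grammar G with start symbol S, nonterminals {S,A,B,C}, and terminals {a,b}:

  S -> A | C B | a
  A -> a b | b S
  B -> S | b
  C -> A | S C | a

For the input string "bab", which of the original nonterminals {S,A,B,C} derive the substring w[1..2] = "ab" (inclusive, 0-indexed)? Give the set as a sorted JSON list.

Convert to CNF:
  S -> C B | T0 T1 | T1 S | a
  A -> T0 T1 | T1 S
  B -> C B | T0 T1 | T1 S | a | b
  C -> S C | T0 T1 | T1 S | a
  T0 -> a
  T1 -> b

Fill CYK table bottom-up, restricted to cells inside w[1..2]:
  [1..1]={B,C,S,T0}  "a"  orig:{B,C,S}
  [2..2]={B,T1}  "b"  orig:{B}
  [1..2]={A,B,C,S}  "ab"

Original NTs in T[1,2] deriving "ab": ["A", "B", "C", "S"]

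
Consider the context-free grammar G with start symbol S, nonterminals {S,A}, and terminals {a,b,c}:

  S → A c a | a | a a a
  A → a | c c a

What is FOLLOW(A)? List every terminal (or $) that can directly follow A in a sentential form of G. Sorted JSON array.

FIRST sets, iterate to fixpoint:
round 1:
  A via A→a: +{a}
  A via A→c c a: +{c}
  S via S→A c a: +{a,c}
  FIRST(S)={a,c}  FIRST(A)={a,c}
round 2: (no change)
  FIRST(S)={a,c}  FIRST(A)={a,c}

FOLLOW sets:
initialize: $ ∈ FOLLOW(S)
round 1:
  S→A c a: FOLLOW(A) ⊇ FIRST(c) = {c}; new: +{c}
  S: {$}  A: {c}
round 2: — fixpoint
  S: {$}  A: {c}

FOLLOW(A) = ["c"]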